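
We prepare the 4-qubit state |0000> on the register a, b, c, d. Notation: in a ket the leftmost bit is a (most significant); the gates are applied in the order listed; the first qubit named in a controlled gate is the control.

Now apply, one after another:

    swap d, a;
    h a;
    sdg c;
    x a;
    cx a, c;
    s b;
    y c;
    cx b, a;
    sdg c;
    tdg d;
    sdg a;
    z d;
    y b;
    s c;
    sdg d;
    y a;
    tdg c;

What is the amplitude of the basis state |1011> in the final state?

|1011> carries amplitude 0 in the final state.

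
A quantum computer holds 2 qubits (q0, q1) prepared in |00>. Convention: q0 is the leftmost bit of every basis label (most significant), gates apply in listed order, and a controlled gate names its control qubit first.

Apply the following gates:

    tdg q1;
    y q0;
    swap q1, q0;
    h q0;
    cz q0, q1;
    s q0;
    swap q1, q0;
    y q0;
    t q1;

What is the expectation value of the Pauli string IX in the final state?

The expectation value of IX is sqrt(2)/2.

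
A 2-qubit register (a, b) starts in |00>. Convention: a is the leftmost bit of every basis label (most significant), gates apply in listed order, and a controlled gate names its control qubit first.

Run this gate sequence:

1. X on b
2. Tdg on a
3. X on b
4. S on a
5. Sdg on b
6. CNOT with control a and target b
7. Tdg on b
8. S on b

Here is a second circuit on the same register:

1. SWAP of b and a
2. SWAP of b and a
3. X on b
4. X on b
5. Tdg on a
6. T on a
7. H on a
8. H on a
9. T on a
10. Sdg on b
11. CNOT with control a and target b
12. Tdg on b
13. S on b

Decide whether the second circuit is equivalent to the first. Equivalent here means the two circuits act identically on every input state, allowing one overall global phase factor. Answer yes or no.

Yes, they are equivalent — the unitaries differ by at most a global phase.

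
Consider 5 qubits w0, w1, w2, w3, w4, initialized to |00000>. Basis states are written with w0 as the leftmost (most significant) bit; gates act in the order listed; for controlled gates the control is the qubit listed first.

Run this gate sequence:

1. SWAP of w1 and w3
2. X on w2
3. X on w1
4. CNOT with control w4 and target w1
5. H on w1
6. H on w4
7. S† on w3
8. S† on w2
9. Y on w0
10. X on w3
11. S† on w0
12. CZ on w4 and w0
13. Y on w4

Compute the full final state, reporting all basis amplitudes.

After the circuit, the state carries amplitude 1/2 on |10110>, 1/2 on |10111>, -1/2 on |11110>, -1/2 on |11111>, and 0 on every other basis state.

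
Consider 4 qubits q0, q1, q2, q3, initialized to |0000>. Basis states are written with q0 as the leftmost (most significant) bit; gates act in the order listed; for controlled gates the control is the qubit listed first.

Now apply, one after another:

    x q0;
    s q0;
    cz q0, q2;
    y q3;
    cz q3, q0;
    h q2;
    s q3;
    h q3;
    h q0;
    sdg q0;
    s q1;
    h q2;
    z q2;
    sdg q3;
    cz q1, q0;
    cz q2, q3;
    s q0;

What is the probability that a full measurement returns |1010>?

A full measurement returns |1010> with probability 0.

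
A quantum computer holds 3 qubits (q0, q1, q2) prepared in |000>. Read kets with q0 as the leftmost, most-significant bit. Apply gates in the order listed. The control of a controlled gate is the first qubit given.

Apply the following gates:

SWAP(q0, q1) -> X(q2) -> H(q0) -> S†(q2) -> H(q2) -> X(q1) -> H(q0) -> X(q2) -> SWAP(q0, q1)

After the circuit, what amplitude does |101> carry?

|101> carries amplitude -sqrt(2)*I/2 in the final state.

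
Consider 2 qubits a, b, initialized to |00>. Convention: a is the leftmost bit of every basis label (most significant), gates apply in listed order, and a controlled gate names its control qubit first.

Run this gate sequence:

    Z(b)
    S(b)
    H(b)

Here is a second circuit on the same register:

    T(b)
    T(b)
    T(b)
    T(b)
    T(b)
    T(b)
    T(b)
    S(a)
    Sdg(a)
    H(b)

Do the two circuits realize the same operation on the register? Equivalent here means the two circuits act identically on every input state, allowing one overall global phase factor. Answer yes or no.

No, they are not equivalent — no single phase factor reconciles the two unitaries.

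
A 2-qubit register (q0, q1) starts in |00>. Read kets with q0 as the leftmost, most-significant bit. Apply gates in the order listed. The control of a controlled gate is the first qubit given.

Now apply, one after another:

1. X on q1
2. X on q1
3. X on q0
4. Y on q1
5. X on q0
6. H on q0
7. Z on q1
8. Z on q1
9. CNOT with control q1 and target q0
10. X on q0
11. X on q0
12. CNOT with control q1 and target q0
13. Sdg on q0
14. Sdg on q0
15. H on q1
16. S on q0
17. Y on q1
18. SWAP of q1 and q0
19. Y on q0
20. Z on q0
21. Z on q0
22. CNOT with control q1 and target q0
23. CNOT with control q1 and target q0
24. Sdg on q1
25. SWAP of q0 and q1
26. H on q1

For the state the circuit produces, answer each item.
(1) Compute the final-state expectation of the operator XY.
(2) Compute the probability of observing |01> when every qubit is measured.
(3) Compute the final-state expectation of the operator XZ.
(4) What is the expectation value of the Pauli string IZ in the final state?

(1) In the final state, XY has expectation 0. Key observation: the block from step 1 through step 2 cancels to the identity and can be dropped.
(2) A full measurement returns |01> with probability 1/2.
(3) The observable XZ averages to 1.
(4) The expectation value of IZ is -1.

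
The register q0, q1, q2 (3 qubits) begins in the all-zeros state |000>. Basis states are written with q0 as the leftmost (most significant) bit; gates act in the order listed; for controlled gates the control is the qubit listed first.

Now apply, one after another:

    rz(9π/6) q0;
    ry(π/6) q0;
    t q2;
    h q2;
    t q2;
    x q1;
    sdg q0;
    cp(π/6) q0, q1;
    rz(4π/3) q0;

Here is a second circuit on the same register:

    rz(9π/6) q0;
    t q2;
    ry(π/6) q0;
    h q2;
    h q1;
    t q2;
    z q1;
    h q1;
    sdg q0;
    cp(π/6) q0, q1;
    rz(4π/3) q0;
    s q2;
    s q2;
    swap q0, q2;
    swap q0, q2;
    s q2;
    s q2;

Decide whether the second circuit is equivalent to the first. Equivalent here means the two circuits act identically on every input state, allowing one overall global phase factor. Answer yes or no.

Yes, they are equivalent — the unitaries differ by at most a global phase.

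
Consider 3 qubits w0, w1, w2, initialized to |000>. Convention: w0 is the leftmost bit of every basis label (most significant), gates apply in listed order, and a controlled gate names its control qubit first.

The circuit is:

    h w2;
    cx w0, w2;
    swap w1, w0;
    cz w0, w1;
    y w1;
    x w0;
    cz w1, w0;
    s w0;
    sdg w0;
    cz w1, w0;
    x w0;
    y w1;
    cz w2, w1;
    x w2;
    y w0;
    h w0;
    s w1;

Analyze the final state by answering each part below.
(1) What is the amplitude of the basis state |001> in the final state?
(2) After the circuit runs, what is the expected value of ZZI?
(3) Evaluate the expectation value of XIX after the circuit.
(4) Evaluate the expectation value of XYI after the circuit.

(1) The amplitude on |001> is I/2. Key observation: the block from step 5 through step 12 cancels to the identity and can be dropped.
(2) The expectation value of ZZI is 0.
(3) The observable XIX averages to -1.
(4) The observable XYI averages to 0.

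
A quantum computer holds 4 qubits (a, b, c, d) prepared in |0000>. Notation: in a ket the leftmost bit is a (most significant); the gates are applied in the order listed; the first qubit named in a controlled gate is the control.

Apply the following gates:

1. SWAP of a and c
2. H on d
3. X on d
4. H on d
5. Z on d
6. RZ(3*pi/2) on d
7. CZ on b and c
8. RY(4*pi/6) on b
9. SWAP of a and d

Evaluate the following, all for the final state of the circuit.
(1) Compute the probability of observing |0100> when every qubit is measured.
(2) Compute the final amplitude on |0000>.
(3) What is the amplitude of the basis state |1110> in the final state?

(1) Outcome |0100> occurs with probability 3/4. Key observation: the block from step 2 through step 5 cancels to the identity and can be dropped.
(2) The final state's coefficient on |0000> equals -exp(I*pi/4)/2.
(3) The amplitude on |1110> is 0.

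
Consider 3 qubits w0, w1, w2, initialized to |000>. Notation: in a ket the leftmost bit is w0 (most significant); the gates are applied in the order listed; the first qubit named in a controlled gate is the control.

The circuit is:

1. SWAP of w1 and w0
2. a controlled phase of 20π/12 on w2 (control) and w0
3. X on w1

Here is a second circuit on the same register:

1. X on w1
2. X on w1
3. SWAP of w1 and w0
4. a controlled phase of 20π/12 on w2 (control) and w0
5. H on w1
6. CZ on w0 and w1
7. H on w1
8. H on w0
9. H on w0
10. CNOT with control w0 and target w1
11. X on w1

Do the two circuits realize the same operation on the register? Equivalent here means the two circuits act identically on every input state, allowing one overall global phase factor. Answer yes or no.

Yes, they are equivalent — the unitaries differ by at most a global phase.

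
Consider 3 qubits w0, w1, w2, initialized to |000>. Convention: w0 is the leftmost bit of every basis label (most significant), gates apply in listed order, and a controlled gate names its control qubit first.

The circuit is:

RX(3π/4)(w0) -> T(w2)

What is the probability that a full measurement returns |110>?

A full measurement returns |110> with probability 0.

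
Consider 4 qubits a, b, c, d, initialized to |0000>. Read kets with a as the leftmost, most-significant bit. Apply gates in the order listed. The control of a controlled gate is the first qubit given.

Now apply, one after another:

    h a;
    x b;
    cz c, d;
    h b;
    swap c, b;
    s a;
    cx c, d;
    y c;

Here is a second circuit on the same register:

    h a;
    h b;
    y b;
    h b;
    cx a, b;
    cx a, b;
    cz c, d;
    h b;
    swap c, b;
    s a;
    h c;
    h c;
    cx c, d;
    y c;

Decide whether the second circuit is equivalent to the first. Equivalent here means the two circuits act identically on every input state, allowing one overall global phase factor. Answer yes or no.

No: there is an input state on which the two circuits produce genuinely different outputs (not merely differing by a phase).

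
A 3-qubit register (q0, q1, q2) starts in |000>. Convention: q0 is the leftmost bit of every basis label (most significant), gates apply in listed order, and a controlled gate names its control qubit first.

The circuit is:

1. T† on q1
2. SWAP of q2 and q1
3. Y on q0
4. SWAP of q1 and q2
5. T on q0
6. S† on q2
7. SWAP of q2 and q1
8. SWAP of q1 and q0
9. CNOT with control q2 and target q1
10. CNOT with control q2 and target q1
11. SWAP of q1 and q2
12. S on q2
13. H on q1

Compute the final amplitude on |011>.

The amplitude on |011> is -sqrt(2)*exp(I*pi/4)/2.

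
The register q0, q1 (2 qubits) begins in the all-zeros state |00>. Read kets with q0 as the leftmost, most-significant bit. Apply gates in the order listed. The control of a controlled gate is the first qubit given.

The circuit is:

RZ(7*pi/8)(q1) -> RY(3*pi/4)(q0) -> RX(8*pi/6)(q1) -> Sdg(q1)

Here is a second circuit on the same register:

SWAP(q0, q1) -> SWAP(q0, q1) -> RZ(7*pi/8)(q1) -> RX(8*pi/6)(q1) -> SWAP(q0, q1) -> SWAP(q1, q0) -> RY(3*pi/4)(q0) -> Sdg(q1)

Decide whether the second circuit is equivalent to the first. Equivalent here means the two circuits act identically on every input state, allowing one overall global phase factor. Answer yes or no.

Yes: on every input state the two circuits agree up to one overall phase factor.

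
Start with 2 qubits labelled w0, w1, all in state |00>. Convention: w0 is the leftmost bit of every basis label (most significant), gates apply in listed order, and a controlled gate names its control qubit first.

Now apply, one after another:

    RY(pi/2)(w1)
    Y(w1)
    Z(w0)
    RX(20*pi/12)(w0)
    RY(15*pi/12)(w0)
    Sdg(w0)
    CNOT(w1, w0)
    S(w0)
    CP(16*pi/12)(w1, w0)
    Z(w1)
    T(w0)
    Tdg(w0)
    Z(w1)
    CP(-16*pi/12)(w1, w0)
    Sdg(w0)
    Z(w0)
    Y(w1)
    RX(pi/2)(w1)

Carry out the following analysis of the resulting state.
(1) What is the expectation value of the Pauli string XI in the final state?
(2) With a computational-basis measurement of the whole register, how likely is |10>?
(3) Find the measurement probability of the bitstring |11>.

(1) The observable XI averages to -sqrt(3)/2.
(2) The probability of measuring |10> is sqrt(2)/16 + 1/4.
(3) A full measurement returns |11> with probability 1/4 - sqrt(2)/16.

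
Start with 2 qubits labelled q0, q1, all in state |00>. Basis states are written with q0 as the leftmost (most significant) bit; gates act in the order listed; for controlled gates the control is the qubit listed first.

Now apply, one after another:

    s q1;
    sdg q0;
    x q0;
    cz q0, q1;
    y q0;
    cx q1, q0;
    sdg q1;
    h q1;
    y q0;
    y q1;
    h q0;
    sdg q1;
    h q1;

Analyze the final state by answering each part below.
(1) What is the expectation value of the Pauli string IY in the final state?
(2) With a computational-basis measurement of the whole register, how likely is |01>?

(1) In the final state, IY has expectation -1.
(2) A full measurement returns |01> with probability 1/4.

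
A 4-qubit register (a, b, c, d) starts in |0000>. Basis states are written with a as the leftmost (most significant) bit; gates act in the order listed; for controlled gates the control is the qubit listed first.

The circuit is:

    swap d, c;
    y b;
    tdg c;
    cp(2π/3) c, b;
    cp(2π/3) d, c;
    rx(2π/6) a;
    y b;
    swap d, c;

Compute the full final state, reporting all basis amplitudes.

After the circuit, the state carries amplitude sqrt(3)/2 on |0000>, -I/2 on |1000>, and 0 on every other basis state.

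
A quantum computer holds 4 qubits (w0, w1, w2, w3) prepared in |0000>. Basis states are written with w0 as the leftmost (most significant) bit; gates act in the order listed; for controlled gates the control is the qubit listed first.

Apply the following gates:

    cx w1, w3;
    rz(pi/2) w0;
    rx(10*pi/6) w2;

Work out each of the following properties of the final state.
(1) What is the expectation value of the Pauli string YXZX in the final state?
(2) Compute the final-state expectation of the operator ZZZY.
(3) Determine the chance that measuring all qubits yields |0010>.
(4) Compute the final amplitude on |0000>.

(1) In the final state, YXZX has expectation 0.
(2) The observable ZZZY averages to 0.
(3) Outcome |0010> occurs with probability 1/4.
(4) The final state's coefficient on |0000> equals sqrt(3)*exp(3*I*pi/4)/2.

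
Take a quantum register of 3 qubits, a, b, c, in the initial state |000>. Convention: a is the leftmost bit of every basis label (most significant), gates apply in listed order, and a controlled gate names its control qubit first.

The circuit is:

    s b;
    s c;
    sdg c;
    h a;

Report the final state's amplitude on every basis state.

The resulting statevector has amplitude sqrt(2)/2 on |000>, sqrt(2)/2 on |100>, and 0 on every other basis state. Key observation: gates 2-3 undo each other exactly, leaving only the rest of the circuit to track.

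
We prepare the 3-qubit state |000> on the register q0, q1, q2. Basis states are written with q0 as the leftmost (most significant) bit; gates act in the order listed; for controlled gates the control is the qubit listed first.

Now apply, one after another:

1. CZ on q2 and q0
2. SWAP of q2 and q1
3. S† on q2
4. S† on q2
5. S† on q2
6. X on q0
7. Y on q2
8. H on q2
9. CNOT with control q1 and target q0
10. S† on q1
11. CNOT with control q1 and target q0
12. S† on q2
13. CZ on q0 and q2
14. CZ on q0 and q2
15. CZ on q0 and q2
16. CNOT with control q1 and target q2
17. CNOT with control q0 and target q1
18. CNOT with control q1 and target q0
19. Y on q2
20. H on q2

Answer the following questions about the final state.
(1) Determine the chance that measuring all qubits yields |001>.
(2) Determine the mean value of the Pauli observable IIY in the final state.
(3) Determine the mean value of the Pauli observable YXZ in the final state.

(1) The probability of measuring |001> is 0. Key observation: steps 14-15 multiply out to the identity, so the circuit reduces to the remaining gates.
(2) The observable IIY averages to 1.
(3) The observable YXZ averages to 0.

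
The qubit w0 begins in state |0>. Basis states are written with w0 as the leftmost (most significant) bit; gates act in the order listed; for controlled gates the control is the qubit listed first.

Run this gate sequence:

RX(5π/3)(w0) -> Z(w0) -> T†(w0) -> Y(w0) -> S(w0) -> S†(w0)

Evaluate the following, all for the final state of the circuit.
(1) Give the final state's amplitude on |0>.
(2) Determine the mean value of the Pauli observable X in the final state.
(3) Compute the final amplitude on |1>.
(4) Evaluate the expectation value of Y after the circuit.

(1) The amplitude on |0> is -exp(3*I*pi/4)/2.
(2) In the final state, X has expectation sqrt(6)/4.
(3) The final state's coefficient on |1> equals -sqrt(3)*I/2.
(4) The observable Y averages to -sqrt(6)/4.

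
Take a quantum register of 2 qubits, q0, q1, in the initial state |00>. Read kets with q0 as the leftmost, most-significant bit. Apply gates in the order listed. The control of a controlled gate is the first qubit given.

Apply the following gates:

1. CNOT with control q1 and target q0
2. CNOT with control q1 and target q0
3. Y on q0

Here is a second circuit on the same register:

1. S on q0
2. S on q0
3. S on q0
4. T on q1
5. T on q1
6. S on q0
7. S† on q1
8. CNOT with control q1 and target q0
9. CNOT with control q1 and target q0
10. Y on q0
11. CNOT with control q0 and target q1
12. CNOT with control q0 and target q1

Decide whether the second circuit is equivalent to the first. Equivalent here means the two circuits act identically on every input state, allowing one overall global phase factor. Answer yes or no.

Yes: on every input state the two circuits agree up to one overall phase factor.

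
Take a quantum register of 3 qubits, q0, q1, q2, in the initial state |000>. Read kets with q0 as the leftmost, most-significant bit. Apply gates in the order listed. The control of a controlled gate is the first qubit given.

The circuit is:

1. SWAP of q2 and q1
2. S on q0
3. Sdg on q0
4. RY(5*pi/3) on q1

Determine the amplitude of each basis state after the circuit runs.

After the circuit, the state carries amplitude -sqrt(3)/2 on |000>, 1/2 on |010>, and 0 on every other basis state. Key observation: steps 2-3 multiply out to the identity, so the circuit reduces to the remaining gates.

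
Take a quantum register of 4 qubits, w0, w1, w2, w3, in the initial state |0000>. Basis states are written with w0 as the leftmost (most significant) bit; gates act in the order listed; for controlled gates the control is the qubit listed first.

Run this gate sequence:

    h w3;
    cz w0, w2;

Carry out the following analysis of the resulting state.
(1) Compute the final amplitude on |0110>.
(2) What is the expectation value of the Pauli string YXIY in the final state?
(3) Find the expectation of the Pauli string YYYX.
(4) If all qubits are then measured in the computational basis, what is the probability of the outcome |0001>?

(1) |0110> carries amplitude 0 in the final state.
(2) In the final state, YXIY has expectation 0.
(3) The expectation value of YYYX is 0.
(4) A full measurement returns |0001> with probability 1/2.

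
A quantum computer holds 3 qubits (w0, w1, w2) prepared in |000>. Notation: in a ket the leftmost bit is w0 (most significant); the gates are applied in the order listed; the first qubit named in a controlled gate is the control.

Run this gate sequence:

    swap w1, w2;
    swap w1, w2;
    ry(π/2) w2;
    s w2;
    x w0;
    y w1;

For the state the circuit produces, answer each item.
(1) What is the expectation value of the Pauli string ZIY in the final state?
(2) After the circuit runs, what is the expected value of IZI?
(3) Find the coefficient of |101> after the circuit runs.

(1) The observable ZIY averages to -1. Key observation: gates 1-2 undo each other exactly, leaving only the rest of the circuit to track.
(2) The expectation value of IZI is -1.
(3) |101> carries amplitude 0 in the final state.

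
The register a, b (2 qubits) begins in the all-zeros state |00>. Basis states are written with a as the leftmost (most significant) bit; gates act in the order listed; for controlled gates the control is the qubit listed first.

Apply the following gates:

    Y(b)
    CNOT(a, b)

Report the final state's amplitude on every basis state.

After the circuit, the state carries amplitude I on |01>, and 0 on every other basis state.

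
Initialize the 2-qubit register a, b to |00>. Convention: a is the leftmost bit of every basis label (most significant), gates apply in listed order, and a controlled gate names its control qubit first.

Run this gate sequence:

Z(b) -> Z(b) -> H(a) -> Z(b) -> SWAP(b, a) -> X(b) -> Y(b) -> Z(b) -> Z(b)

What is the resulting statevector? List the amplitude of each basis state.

The resulting statevector has amplitude -sqrt(2)*I/2 on |00>, sqrt(2)*I/2 on |01>, 0 on |10>, 0 on |11>.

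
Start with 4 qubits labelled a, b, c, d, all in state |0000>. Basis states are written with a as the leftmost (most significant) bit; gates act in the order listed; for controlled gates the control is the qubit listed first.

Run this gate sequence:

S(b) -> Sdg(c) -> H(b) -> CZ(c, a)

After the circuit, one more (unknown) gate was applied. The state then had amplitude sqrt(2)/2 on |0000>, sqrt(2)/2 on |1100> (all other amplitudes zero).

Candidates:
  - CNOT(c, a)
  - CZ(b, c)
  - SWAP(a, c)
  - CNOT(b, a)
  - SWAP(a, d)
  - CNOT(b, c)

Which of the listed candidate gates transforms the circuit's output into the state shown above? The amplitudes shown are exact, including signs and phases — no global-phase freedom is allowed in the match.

The applied gate was CNOT(b, a).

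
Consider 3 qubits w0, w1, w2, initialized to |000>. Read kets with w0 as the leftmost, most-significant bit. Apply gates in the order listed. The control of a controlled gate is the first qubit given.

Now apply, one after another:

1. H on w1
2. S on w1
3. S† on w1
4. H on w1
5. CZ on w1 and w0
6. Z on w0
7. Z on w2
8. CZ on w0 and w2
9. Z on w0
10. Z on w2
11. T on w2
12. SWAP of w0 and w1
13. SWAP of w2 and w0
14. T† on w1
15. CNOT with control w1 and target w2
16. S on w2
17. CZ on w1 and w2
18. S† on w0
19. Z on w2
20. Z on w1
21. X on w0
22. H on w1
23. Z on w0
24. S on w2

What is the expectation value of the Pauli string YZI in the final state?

In the final state, YZI has expectation 0. Key observation: steps 1-4 multiply out to the identity, so the circuit reduces to the remaining gates.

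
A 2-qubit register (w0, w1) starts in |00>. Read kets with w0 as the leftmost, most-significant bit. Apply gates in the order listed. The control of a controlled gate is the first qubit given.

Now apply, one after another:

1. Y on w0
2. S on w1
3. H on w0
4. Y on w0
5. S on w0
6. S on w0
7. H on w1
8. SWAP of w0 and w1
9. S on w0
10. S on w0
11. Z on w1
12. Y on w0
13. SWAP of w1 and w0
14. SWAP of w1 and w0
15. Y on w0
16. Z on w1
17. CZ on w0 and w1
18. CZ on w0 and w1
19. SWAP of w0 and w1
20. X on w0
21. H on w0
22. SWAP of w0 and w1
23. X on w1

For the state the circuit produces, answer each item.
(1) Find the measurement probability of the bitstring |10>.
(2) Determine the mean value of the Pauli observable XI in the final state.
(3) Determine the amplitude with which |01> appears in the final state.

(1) Outcome |10> occurs with probability 1/2. Key observation: gates 11-16 undo each other exactly, leaving only the rest of the circuit to track.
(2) The observable XI averages to -1.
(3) The amplitude on |01> is 0.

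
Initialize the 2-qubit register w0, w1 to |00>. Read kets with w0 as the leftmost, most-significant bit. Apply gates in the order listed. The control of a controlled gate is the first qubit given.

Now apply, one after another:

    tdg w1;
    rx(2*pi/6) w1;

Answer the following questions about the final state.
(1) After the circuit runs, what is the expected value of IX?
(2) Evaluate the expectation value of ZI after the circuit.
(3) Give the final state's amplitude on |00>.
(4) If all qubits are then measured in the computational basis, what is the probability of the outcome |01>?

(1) In the final state, IX has expectation 0.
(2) The expectation value of ZI is 1.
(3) |00> carries amplitude sqrt(3)/2 in the final state.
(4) A full measurement returns |01> with probability 1/4.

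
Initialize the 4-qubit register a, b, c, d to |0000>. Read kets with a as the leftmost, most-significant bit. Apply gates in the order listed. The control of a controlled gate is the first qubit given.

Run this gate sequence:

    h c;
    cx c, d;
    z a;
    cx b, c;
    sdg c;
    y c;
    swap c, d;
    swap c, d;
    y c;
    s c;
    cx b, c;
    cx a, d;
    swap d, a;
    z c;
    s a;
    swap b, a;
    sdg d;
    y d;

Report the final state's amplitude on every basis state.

After the circuit, the state carries amplitude sqrt(2)*I/2 on |0001>, sqrt(2)/2 on |0111>, and 0 on every other basis state. Key observation: steps 4-11 multiply out to the identity, so the circuit reduces to the remaining gates.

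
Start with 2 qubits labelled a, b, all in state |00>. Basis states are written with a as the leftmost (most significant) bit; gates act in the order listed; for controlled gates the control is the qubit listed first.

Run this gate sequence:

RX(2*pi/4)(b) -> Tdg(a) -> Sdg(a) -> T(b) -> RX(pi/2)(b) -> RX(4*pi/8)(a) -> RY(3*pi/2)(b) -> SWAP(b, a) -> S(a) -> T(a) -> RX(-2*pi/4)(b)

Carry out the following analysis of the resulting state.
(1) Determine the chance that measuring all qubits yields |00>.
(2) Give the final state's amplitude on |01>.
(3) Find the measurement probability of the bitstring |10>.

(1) A full measurement returns |00> with probability sqrt(2)/4 + 1/2.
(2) |01> carries amplitude 0 in the final state.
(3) Outcome |10> occurs with probability 1/2 - sqrt(2)/4.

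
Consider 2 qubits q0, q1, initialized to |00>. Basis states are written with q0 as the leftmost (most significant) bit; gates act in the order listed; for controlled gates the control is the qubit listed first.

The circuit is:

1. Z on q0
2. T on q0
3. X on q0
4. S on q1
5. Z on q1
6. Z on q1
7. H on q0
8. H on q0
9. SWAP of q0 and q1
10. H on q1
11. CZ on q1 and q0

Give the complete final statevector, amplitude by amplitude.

The final amplitudes are sqrt(2)/2 on |00>, -sqrt(2)/2 on |01>, 0 on |10>, 0 on |11>. Key observation: steps 7-8 multiply out to the identity, so the circuit reduces to the remaining gates.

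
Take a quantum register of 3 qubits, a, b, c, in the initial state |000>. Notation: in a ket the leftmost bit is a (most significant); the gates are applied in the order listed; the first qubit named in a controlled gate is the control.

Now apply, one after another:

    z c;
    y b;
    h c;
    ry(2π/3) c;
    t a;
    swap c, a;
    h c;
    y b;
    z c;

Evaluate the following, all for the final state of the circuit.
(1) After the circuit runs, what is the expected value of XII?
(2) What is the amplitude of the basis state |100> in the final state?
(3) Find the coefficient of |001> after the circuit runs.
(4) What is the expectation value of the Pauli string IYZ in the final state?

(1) The expectation value of XII is -1/2.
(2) |100> carries amplitude 1/4 + sqrt(3)/4 in the final state.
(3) The amplitude on |001> is -1/4 + sqrt(3)/4.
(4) The expectation value of IYZ is 0.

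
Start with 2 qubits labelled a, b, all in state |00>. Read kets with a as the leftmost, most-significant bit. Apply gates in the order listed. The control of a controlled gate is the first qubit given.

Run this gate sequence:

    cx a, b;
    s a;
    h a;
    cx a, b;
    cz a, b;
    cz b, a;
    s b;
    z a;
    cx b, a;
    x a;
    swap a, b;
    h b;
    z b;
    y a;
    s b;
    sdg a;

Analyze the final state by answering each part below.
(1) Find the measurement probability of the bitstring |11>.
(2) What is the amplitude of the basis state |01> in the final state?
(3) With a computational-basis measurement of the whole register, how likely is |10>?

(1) The probability of measuring |11> is 1/4.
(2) The amplitude on |01> is -I/2.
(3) Outcome |10> occurs with probability 1/4.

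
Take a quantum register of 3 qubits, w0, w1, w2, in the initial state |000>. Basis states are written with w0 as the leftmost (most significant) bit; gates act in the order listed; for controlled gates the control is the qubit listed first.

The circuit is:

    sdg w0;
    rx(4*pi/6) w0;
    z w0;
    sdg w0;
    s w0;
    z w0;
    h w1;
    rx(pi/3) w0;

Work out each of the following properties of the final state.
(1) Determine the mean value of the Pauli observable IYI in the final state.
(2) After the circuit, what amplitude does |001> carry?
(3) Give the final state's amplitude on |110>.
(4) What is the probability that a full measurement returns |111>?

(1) In the final state, IYI has expectation 0.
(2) |001> carries amplitude 0 in the final state.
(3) |110> carries amplitude -sqrt(2)*I/2 in the final state.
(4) A full measurement returns |111> with probability 0.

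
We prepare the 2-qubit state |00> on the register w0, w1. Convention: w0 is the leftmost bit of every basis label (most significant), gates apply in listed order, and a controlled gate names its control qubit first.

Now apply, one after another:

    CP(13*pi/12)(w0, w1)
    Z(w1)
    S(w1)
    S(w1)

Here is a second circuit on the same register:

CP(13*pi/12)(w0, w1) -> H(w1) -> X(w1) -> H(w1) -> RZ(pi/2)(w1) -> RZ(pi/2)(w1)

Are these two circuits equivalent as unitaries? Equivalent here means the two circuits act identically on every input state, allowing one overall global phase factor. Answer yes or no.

Yes — the two circuits implement the same unitary up to a global phase.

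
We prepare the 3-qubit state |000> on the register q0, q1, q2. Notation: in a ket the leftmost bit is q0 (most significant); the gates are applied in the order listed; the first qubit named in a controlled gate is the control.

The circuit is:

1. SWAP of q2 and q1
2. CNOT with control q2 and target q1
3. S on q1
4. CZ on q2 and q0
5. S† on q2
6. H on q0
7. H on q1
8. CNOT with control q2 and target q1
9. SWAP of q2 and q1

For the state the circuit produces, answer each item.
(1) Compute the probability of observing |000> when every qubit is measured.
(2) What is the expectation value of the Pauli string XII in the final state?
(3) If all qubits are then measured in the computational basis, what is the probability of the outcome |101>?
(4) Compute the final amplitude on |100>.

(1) The probability of measuring |000> is 1/4.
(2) The observable XII averages to 1.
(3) Outcome |101> occurs with probability 1/4.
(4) The amplitude on |100> is 1/2.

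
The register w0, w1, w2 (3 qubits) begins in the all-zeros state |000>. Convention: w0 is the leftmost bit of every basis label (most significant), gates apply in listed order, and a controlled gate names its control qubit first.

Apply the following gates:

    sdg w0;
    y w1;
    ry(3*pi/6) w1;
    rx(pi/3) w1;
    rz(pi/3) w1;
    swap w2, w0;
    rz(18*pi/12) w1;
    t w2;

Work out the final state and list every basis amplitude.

After the circuit, the state carries amplitude (-sqrt(2) + sqrt(6)*I)*exp(I*pi/12)/4 on |000>, (-sqrt(6) - sqrt(2)*I)*exp(5*I*pi/12)/4 on |010>, and 0 on every other basis state.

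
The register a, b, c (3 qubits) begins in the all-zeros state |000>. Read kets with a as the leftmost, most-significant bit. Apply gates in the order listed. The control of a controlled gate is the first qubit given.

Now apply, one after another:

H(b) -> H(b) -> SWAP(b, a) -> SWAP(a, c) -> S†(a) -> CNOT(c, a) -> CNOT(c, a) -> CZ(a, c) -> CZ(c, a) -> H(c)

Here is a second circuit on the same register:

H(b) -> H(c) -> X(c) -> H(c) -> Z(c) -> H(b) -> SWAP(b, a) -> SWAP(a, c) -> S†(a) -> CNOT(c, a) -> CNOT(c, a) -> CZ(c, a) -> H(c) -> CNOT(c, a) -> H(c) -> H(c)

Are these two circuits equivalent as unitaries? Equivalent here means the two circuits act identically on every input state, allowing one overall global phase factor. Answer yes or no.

No: there is an input state on which the two circuits produce genuinely different outputs (not merely differing by a phase).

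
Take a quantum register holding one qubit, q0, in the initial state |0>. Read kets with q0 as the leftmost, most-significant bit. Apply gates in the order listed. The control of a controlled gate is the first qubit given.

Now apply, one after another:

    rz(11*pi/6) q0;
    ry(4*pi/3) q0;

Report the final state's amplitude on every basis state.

The resulting statevector has amplitude exp(I*pi/12)/2 on |0>, -sqrt(3)*exp(I*pi/12)/2 on |1>.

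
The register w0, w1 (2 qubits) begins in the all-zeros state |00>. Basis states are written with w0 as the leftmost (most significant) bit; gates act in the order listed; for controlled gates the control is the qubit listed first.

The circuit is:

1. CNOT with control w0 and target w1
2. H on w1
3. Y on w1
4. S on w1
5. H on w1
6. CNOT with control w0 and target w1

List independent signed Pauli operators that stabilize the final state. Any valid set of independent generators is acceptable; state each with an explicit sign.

The final state is stabilized by the group generated by +IY, +ZI; other independent generating sets are equally valid.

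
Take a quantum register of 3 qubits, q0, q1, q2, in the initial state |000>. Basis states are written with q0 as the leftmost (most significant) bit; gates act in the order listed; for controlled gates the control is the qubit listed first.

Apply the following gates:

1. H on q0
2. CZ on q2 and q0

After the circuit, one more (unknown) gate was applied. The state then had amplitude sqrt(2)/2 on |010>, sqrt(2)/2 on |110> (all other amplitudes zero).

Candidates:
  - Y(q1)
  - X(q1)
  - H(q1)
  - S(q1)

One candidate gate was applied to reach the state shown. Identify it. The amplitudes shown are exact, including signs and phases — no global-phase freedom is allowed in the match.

The unique candidate consistent with the amplitudes is X(q1).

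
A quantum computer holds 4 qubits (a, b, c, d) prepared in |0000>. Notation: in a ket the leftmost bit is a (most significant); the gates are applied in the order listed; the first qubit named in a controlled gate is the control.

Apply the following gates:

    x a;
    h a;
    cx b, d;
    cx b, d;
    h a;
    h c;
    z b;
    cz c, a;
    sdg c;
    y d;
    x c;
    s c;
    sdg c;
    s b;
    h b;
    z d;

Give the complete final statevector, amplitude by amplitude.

The resulting statevector has amplitude 1/2 on |1001>, -I/2 on |1011>, 1/2 on |1101>, -I/2 on |1111>, and 0 on every other basis state. Key observation: steps 2-5 multiply out to the identity, so the circuit reduces to the remaining gates.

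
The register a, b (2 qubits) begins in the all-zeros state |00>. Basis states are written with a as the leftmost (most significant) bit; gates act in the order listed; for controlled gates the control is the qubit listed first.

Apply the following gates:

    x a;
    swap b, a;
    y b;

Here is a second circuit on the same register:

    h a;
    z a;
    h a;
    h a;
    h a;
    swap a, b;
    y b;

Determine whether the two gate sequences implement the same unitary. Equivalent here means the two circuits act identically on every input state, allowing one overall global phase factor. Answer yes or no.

Yes — the two circuits implement the same unitary up to a global phase.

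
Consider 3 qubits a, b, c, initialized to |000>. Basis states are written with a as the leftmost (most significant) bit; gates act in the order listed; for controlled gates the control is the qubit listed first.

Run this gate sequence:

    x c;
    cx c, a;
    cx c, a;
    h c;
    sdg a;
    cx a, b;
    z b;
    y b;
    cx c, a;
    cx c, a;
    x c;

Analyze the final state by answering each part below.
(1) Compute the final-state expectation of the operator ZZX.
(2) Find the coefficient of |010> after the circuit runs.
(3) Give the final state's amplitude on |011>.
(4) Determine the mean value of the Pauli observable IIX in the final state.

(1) In the final state, ZZX has expectation 1.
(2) |010> carries amplitude -sqrt(2)*I/2 in the final state.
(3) |011> carries amplitude sqrt(2)*I/2 in the final state.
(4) The observable IIX averages to -1.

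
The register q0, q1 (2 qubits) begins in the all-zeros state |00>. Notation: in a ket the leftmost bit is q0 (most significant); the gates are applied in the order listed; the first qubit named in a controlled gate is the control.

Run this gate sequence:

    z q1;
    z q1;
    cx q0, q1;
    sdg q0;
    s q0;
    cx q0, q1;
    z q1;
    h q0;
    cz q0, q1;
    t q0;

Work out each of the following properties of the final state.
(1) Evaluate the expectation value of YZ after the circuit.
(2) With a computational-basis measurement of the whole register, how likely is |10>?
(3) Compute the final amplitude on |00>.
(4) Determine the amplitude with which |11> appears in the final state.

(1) The expectation value of YZ is sqrt(2)/2.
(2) A full measurement returns |10> with probability 1/2.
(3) The amplitude on |00> is sqrt(2)/2.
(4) The final state's coefficient on |11> equals 0.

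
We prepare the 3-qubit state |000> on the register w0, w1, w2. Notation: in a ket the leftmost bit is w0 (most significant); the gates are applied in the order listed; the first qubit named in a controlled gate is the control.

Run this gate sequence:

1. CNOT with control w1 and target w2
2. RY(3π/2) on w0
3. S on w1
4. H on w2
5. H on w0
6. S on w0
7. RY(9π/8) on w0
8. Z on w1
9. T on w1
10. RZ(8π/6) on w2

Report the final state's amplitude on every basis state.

The final amplitudes are -sqrt(2)*exp(5*I*pi/6)*cos(pi/16)/2 on |000>, -sqrt(2)*exp(I*pi/6)*cos(pi/16)/2 on |001>, 0 on |010>, 0 on |011>, -sqrt(2)*exp(5*I*pi/6)*sin(pi/16)/2 on |100>, -sqrt(2)*exp(I*pi/6)*sin(pi/16)/2 on |101>, 0 on |110>, 0 on |111>.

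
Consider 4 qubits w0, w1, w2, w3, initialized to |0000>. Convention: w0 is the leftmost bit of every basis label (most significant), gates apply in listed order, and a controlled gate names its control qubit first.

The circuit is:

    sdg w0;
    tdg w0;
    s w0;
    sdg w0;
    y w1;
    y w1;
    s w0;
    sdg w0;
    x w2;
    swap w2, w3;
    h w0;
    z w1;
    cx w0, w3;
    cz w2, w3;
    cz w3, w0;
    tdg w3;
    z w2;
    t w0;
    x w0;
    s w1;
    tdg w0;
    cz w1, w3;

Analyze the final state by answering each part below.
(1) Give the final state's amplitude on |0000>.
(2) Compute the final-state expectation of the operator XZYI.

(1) |0000> carries amplitude sqrt(2)*exp(I*pi/4)/2 in the final state. Key observation: gates 3-8 undo each other exactly, leaving only the rest of the circuit to track.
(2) In the final state, XZYI has expectation 0.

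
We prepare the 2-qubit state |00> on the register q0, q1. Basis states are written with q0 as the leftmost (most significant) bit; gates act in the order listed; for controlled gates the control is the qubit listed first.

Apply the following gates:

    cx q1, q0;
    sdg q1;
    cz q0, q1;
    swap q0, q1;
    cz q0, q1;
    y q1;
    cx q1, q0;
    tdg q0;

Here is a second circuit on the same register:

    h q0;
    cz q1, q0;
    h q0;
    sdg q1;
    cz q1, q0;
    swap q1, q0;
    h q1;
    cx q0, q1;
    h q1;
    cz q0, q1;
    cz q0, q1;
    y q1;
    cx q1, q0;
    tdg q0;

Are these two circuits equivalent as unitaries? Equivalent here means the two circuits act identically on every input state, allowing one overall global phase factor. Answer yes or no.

Yes: on every input state the two circuits agree up to one overall phase factor.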